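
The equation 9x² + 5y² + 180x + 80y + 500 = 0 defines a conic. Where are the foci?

(-10, -16) and (-10, 0)

Group: 9(x² + 20x) + 5(y² + 16y) = -500
Complete the square: 9(x + 10)² + 5(y + 8)² = -500 + 900 + 320 = 720
Divide by 720: (x + 10)²/80 + (y + 8)²/144 = 1
Ellipse, center (-10, -8), major axis vertical; a² = 144, b² = 80.
c² = a² - b² = 144 - 80 = 64, so c = 8.
Foci lie on the vertical axis through the center: (h, k ± c).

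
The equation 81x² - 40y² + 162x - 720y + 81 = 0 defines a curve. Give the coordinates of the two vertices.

Collect terms: 81(x² + 2x) -40(y² + 18y) = -81
81(x + 1)² -40(y + 9)² = -81 + 81 - 3240 = -3240
Divide by -3240: (y + 9)²/81 - (x + 1)²/40 = 1
Hyperbola, center (-1, -9), transverse axis vertical; a² = 81, b² = 40.
a = 9. Vertices at (h, k ± a).

(-1, -18) and (-1, 0)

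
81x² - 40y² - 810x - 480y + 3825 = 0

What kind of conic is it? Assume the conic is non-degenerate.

No xy term. Coefficients of x² and y² are A = 81, C = -40.
A and C have opposite signs ⇒ hyperbola.

hyperbola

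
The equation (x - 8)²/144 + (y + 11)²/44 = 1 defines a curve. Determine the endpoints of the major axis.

Center (8, -11). The larger denominator 144 sits under the x-term, so the major axis is horizontal; a² = 144, b² = 44.
a = 12. Vertices at (h ± a, k).

(-4, -11) and (20, -11)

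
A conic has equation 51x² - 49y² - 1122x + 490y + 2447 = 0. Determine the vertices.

(4, 5) and (18, 5)

51(x² - 22x) -49(y² - 10y) = -2447
Complete the square: 51(x - 11)² -49(y - 5)² = -2447 + 6171 - 1225 = 2499
Divide through by 2499 to get (x - 11)²/49 - (y - 5)²/51 = 1.
Hyperbola, center (11, 5), transverse axis horizontal; a² = 49, b² = 51.
a = 7. Vertices at (h ± a, k).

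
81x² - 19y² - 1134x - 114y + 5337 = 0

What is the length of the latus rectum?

Collect terms: 81(x² - 14x) -19(y² + 6y) = -5337
81(x - 7)² -19(y + 3)² = -5337 + 3969 - 171 = -1539
Dividing both sides by -1539: (y + 3)²/81 - (x - 7)²/19 = 1
Hyperbola, center (7, -3), transverse axis vertical; a² = 81, b² = 19.
Latus rectum length = 2b²/a = 2·19/9 = 38/9.

38/9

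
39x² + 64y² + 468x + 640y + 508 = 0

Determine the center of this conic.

(-6, -5)

Collect terms: 39(x² + 12x) + 64(y² + 10y) = -508
Complete the square: 39(x + 6)² + 64(y + 5)² = -508 + 1404 + 1600 = 2496
Divide by 2496: (x + 6)²/64 + (y + 5)²/39 = 1
Ellipse with center (-6, -5).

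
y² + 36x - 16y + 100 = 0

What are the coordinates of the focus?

Only y is squared. Complete the square in y: (y - 8)² = -36(x + 1).
Vertex (-1, 8); 4p = -36 so p = -9. Opens left.
Focus is p units from the vertex along the axis: (h + p, k).

(-10, 8)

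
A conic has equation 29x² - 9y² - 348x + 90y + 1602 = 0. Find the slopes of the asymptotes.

Group the x- and y-terms: 29(x² - 12x) -9(y² - 10y) = -1602
29(x - 6)² -9(y - 5)² = -1602 + 1044 - 225 = -783
Dividing both sides by -783: (y - 5)²/87 - (x - 6)²/27 = 1
Hyperbola, center (6, 5), transverse axis vertical; a² = 87, b² = 27.
For a vertical hyperbola the asymptotes have slope ±a/b.
Here that is ±√87/3√3 = ±√29/3.

√29/3 and -√29/3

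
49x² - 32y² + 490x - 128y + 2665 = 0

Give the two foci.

Group: 49(x² + 10x) -32(y² + 4y) = -2665
Complete the square: 49(x + 5)² -32(y + 2)² = -2665 + 1225 - 128 = -1568
Divide through by -1568 to get (y + 2)²/49 - (x + 5)²/32 = 1.
Hyperbola, center (-5, -2), transverse axis vertical; a² = 49, b² = 32.
c² = a² + b² = 49 + 32 = 81, so c = 9.
Foci lie on the vertical axis through the center: (h, k ± c).

(-5, -11) and (-5, 7)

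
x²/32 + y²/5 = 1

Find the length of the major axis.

Center (0, 0). The larger denominator 32 sits under the x-term, so the major axis is horizontal; a² = 32, b² = 5.
a² = 32 so a = 4√2; the major axis has length 2a = 8√2.

8√2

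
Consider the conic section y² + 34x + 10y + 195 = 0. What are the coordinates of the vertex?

(-5, -5)

Only y is squared. Complete the square in y: (y + 5)² = -34(x + 5).
Vertex (-5, -5); 4p = -34 so p = -17/2. Opens left.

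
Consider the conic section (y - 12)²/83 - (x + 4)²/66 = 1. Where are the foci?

(-4, 12 - √149) and (-4, 12 + √149)

Center (-4, 12). The positive term is the y-term, so the transverse axis is vertical; a² = 83, b² = 66.
c² = a² + b² = 83 + 66 = 149, so c = √149.
Foci lie on the vertical axis through the center: (h, k ± c).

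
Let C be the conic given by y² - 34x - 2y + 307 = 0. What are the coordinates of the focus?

Only y is squared. Complete the square in y: (y - 1)² = 34(x - 9).
Vertex (9, 1); 4p = 34 so p = 17/2. Opens right.
Focus is p units from the vertex along the axis: (h + p, k).

(35/2, 1)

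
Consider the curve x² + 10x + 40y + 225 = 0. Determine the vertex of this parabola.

(-5, -5)

Only x is squared. Complete the square in x: (x + 5)² = -40(y + 5).
Vertex (-5, -5); 4p = -40 so p = -10. Opens down.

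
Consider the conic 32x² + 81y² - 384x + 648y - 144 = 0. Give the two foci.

Group: 32(x² - 12x) + 81(y² + 8y) = 144
Complete the square: 32(x - 6)² + 81(y + 4)² = 144 + 1152 + 1296 = 2592
Divide by 2592: (x - 6)²/81 + (y + 4)²/32 = 1
Ellipse, center (6, -4), major axis horizontal; a² = 81, b² = 32.
c² = a² - b² = 81 - 32 = 49, so c = 7.
Foci lie on the horizontal axis through the center: (h ± c, k).

(-1, -4) and (13, -4)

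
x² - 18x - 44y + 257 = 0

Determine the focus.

(9, 15)

Only x is squared. Complete the square in x: (x - 9)² = 44(y - 4).
Vertex (9, 4); 4p = 44 so p = 11. Opens up.
Focus is p units from the vertex along the axis: (h, k + p).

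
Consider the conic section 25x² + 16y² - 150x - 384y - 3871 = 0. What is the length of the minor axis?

Group: 25(x² - 6x) + 16(y² - 24y) = 3871
25(x - 3)² + 16(y - 12)² = 3871 + 225 + 2304 = 6400
Divide through by 6400 to get (x - 3)²/256 + (y - 12)²/400 = 1.
Ellipse, center (3, 12), major axis vertical; a² = 400, b² = 256.
b² = 256 so b = 16; the minor axis has length 2b = 32.

32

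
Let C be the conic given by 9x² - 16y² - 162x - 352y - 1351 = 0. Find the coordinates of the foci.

Group: 9(x² - 18x) -16(y² + 22y) = 1351
Complete the square in x and y: 9(x - 9)² -16(y + 11)² = 1351 + 729 - 1936 = 144
Divide through by 144 to get (x - 9)²/16 - (y + 11)²/9 = 1.
Hyperbola, center (9, -11), transverse axis horizontal; a² = 16, b² = 9.
c² = a² + b² = 16 + 9 = 25, so c = 5.
Foci lie on the horizontal axis through the center: (h ± c, k).

(4, -11) and (14, -11)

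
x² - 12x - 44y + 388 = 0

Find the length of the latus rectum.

44

Only x is squared. Complete the square in x: (x - 6)² = 44(y - 8).
Vertex (6, 8); 4p = 44 so p = 11. Opens up.
Latus rectum length = |4p| = 44.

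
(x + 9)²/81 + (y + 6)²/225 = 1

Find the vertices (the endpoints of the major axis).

Center (-9, -6). The larger denominator 225 sits under the y-term, so the major axis is vertical; a² = 225, b² = 81.
a = 15. Vertices at (h, k ± a).

(-9, -21) and (-9, 9)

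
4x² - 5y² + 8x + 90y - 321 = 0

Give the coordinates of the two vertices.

(-1, 5) and (-1, 13)

Group: 4(x² + 2x) -5(y² - 18y) = 321
4(x + 1)² -5(y - 9)² = 321 + 4 - 405 = -80
Divide through by -80 to get (y - 9)²/16 - (x + 1)²/20 = 1.
Hyperbola, center (-1, 9), transverse axis vertical; a² = 16, b² = 20.
a = 4. Vertices at (h, k ± a).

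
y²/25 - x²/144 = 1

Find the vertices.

Center (0, 0). The positive term is the y-term, so the transverse axis is vertical; a² = 25, b² = 144.
a = 5. Vertices at (h, k ± a).

(0, -5) and (0, 5)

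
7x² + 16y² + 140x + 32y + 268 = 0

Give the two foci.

Rearranging, 7(x² + 20x) + 16(y² + 2y) = -268.
Complete the square: 7(x + 10)² + 16(y + 1)² = -268 + 700 + 16 = 448
Divide through by 448 to get (x + 10)²/64 + (y + 1)²/28 = 1.
Ellipse, center (-10, -1), major axis horizontal; a² = 64, b² = 28.
c² = a² - b² = 64 - 28 = 36, so c = 6.
Foci lie on the horizontal axis through the center: (h ± c, k).

(-16, -1) and (-4, -1)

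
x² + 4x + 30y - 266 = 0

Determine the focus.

(-2, 3/2)

Only x is squared. Complete the square in x: (x + 2)² = -30(y - 9).
Vertex (-2, 9); 4p = -30 so p = -15/2. Opens down.
Focus is p units from the vertex along the axis: (h, k + p).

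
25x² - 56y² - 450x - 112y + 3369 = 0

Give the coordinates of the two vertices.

25(x² - 18x) -56(y² + 2y) = -3369
Completing the square gives 25(x - 9)² -56(y + 1)² = -3369 + 2025 - 56 = -1400.
Divide by -1400: (y + 1)²/25 - (x - 9)²/56 = 1
Hyperbola, center (9, -1), transverse axis vertical; a² = 25, b² = 56.
a = 5. Vertices at (h, k ± a).

(9, -6) and (9, 4)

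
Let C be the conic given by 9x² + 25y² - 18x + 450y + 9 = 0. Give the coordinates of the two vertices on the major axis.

9(x² - 2x) + 25(y² + 18y) = -9
9(x - 1)² + 25(y + 9)² = -9 + 9 + 2025 = 2025
Divide by 2025: (x - 1)²/225 + (y + 9)²/81 = 1
Ellipse, center (1, -9), major axis horizontal; a² = 225, b² = 81.
a = 15. Vertices at (h ± a, k).

(-14, -9) and (16, -9)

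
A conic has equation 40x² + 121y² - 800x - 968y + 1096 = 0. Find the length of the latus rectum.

Group: 40(x² - 20x) + 121(y² - 8y) = -1096
Complete the square in x and y: 40(x - 10)² + 121(y - 4)² = -1096 + 4000 + 1936 = 4840
Divide by 4840: (x - 10)²/121 + (y - 4)²/40 = 1
Ellipse, center (10, 4), major axis horizontal; a² = 121, b² = 40.
Latus rectum length = 2b²/a = 2·40/11 = 80/11.

80/11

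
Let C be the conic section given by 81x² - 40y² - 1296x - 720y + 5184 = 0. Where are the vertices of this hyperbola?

81(x² - 16x) -40(y² + 18y) = -5184
Complete the square: 81(x - 8)² -40(y + 9)² = -5184 + 5184 - 3240 = -3240
Dividing both sides by -3240: (y + 9)²/81 - (x - 8)²/40 = 1
Hyperbola, center (8, -9), transverse axis vertical; a² = 81, b² = 40.
a = 9. Vertices at (h, k ± a).

(8, -18) and (8, 0)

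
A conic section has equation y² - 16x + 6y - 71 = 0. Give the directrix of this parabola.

x = -9

Only y is squared. Complete the square in y: (y + 3)² = 16(x + 5).
Vertex (-5, -3); 4p = 16 so p = 4. Opens right.
Directrix is the vertical line x = h − p = -5 − (4) = -9.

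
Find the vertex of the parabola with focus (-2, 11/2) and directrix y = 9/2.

The vertex is the midpoint between the focus and the directrix along the axis of symmetry.
Axis is vertical (directrix is horizontal). Vertex y-coordinate = (11/2 + 9/2)/2 = 5; x-coordinate = -2.

(-2, 5)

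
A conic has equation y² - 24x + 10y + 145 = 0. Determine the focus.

Only y is squared. Complete the square in y: (y + 5)² = 24(x - 5).
Vertex (5, -5); 4p = 24 so p = 6. Opens right.
Focus is p units from the vertex along the axis: (h + p, k).

(11, -5)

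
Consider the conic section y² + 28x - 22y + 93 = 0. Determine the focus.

Only y is squared. Complete the square in y: (y - 11)² = -28(x - 1).
Vertex (1, 11); 4p = -28 so p = -7. Opens left.
Focus is p units from the vertex along the axis: (h + p, k).

(-6, 11)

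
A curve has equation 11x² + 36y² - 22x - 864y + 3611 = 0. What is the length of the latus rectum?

22/3

Collect terms: 11(x² - 2x) + 36(y² - 24y) = -3611
Complete the square in x and y: 11(x - 1)² + 36(y - 12)² = -3611 + 11 + 5184 = 1584
Divide through by 1584 to get (x - 1)²/144 + (y - 12)²/44 = 1.
Ellipse, center (1, 12), major axis horizontal; a² = 144, b² = 44.
Latus rectum length = 2b²/a = 2·44/12 = 22/3.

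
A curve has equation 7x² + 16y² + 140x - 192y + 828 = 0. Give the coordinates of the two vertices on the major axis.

(-18, 6) and (-2, 6)

Collect terms: 7(x² + 20x) + 16(y² - 12y) = -828
7(x + 10)² + 16(y - 6)² = -828 + 700 + 576 = 448
Divide through by 448 to get (x + 10)²/64 + (y - 6)²/28 = 1.
Ellipse, center (-10, 6), major axis horizontal; a² = 64, b² = 28.
a = 8. Vertices at (h ± a, k).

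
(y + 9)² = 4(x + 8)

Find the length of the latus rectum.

4

Vertex (-8, -9); 4p = 4 so p = 1. Opens right.
Latus rectum length = |4p| = 4.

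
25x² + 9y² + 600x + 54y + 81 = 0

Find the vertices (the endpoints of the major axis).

Collect terms: 25(x² + 24x) + 9(y² + 6y) = -81
Complete the square: 25(x + 12)² + 9(y + 3)² = -81 + 3600 + 81 = 3600
Divide by 3600: (x + 12)²/144 + (y + 3)²/400 = 1
Ellipse, center (-12, -3), major axis vertical; a² = 400, b² = 144.
a = 20. Vertices at (h, k ± a).

(-12, -23) and (-12, 17)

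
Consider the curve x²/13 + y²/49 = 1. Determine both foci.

(0, -6) and (0, 6)

Center (0, 0). The larger denominator 49 sits under the y-term, so the major axis is vertical; a² = 49, b² = 13.
c² = a² - b² = 49 - 13 = 36, so c = 6.
Foci lie on the vertical axis through the center: (h, k ± c).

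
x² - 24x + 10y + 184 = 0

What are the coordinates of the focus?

Only x is squared. Complete the square in x: (x - 12)² = -10(y + 4).
Vertex (12, -4); 4p = -10 so p = -5/2. Opens down.
Focus is p units from the vertex along the axis: (h, k + p).

(12, -13/2)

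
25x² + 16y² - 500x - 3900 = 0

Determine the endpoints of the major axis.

Rearranging, 25(x² - 20x) + 16y² = 3900.
Complete the square in x and y: 25(x - 10)² + 16y² = 3900 + 2500 + 0 = 6400
Divide by 6400: (x - 10)²/256 + y²/400 = 1
Ellipse, center (10, 0), major axis vertical; a² = 400, b² = 256.
a = 20. Vertices at (h, k ± a).

(10, -20) and (10, 20)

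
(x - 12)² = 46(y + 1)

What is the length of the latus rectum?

46

Vertex (12, -1); 4p = 46 so p = 23/2. Opens up.
Latus rectum length = |4p| = 46.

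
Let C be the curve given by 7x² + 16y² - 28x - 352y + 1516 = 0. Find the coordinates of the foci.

Group: 7(x² - 4x) + 16(y² - 22y) = -1516
Completing the square gives 7(x - 2)² + 16(y - 11)² = -1516 + 28 + 1936 = 448.
Dividing both sides by 448: (x - 2)²/64 + (y - 11)²/28 = 1
Ellipse, center (2, 11), major axis horizontal; a² = 64, b² = 28.
c² = a² - b² = 64 - 28 = 36, so c = 6.
Foci lie on the horizontal axis through the center: (h ± c, k).

(-4, 11) and (8, 11)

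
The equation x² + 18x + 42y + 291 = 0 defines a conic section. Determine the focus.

(-9, -31/2)

Only x is squared. Complete the square in x: (x + 9)² = -42(y + 5).
Vertex (-9, -5); 4p = -42 so p = -21/2. Opens down.
Focus is p units from the vertex along the axis: (h, k + p).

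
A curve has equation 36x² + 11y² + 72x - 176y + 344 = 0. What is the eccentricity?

e = 5/6

Group the x- and y-terms: 36(x² + 2x) + 11(y² - 16y) = -344
Complete the square: 36(x + 1)² + 11(y - 8)² = -344 + 36 + 704 = 396
Dividing both sides by 396: (x + 1)²/11 + (y - 8)²/36 = 1
Ellipse, center (-1, 8), major axis vertical; a² = 36, b² = 11.
c² = a² - b² = 25, so c = 5.
e = c/a = 5/6.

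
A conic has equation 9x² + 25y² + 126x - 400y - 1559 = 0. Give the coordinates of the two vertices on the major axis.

(-27, 8) and (13, 8)

Collect terms: 9(x² + 14x) + 25(y² - 16y) = 1559
Complete the square in x and y: 9(x + 7)² + 25(y - 8)² = 1559 + 441 + 1600 = 3600
Divide by 3600: (x + 7)²/400 + (y - 8)²/144 = 1
Ellipse, center (-7, 8), major axis horizontal; a² = 400, b² = 144.
a = 20. Vertices at (h ± a, k).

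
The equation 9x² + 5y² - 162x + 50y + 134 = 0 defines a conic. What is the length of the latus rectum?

40/3

9(x² - 18x) + 5(y² + 10y) = -134
9(x - 9)² + 5(y + 5)² = -134 + 729 + 125 = 720
Divide through by 720 to get (x - 9)²/80 + (y + 5)²/144 = 1.
Ellipse, center (9, -5), major axis vertical; a² = 144, b² = 80.
Latus rectum length = 2b²/a = 2·80/12 = 40/3.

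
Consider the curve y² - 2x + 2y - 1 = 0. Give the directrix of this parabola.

x = -3/2

Only y is squared. Complete the square in y: (y + 1)² = 2(x + 1).
Vertex (-1, -1); 4p = 2 so p = 1/2. Opens right.
Directrix is the vertical line x = h − p = -1 − (1/2) = -3/2.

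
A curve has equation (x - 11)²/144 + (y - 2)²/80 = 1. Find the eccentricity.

Center (11, 2). The larger denominator 144 sits under the x-term, so the major axis is horizontal; a² = 144, b² = 80.
c² = a² - b² = 64, so c = 8.
e = c/a = 8/12 = 2/3.

e = 2/3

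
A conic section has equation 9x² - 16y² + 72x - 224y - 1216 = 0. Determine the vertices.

(-12, -7) and (4, -7)

Group: 9(x² + 8x) -16(y² + 14y) = 1216
Completing the square gives 9(x + 4)² -16(y + 7)² = 1216 + 144 - 784 = 576.
Dividing both sides by 576: (x + 4)²/64 - (y + 7)²/36 = 1
Hyperbola, center (-4, -7), transverse axis horizontal; a² = 64, b² = 36.
a = 8. Vertices at (h ± a, k).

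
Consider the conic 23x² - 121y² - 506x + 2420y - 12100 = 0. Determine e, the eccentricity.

e = 12/11

Rearranging, 23(x² - 22x) -121(y² - 20y) = 12100.
Complete the square: 23(x - 11)² -121(y - 10)² = 12100 + 2783 - 12100 = 2783
Divide through by 2783 to get (x - 11)²/121 - (y - 10)²/23 = 1.
Hyperbola, center (11, 10), transverse axis horizontal; a² = 121, b² = 23.
c² = a² + b² = 144, so c = 12.
e = c/a = 12/11.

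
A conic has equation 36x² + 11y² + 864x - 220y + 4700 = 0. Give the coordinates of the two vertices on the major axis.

Collect terms: 36(x² + 24x) + 11(y² - 20y) = -4700
Completing the square gives 36(x + 12)² + 11(y - 10)² = -4700 + 5184 + 1100 = 1584.
Dividing both sides by 1584: (x + 12)²/44 + (y - 10)²/144 = 1
Ellipse, center (-12, 10), major axis vertical; a² = 144, b² = 44.
a = 12. Vertices at (h, k ± a).

(-12, -2) and (-12, 22)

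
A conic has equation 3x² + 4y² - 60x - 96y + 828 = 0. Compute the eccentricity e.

e = 1/2

Rearranging, 3(x² - 20x) + 4(y² - 24y) = -828.
3(x - 10)² + 4(y - 12)² = -828 + 300 + 576 = 48
Divide by 48: (x - 10)²/16 + (y - 12)²/12 = 1
Ellipse, center (10, 12), major axis horizontal; a² = 16, b² = 12.
c² = a² - b² = 4, so c = 2.
e = c/a = 2/4 = 1/2.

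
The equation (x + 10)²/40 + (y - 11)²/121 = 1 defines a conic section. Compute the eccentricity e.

Center (-10, 11). The larger denominator 121 sits under the y-term, so the major axis is vertical; a² = 121, b² = 40.
c² = a² - b² = 81, so c = 9.
e = c/a = 9/11.

e = 9/11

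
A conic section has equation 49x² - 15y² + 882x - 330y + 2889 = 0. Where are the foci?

(-9, -19) and (-9, -3)

Collect terms: 49(x² + 18x) -15(y² + 22y) = -2889
49(x + 9)² -15(y + 11)² = -2889 + 3969 - 1815 = -735
Divide through by -735 to get (y + 11)²/49 - (x + 9)²/15 = 1.
Hyperbola, center (-9, -11), transverse axis vertical; a² = 49, b² = 15.
c² = a² + b² = 49 + 15 = 64, so c = 8.
Foci lie on the vertical axis through the center: (h, k ± c).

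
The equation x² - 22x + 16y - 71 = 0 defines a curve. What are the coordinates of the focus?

(11, 8)

Only x is squared. Complete the square in x: (x - 11)² = -16(y - 12).
Vertex (11, 12); 4p = -16 so p = -4. Opens down.
Focus is p units from the vertex along the axis: (h, k + p).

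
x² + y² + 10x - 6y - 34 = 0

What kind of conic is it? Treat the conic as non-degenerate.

No xy term. Coefficients of x² and y² are A = 1, C = 1.
A = C (same sign) ⇒ circle.

circle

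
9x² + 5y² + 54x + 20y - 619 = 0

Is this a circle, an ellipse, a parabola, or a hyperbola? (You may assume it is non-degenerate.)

No xy term. Coefficients of x² and y² are A = 9, C = 5.
A and C have the same sign but A ≠ C ⇒ ellipse.

ellipse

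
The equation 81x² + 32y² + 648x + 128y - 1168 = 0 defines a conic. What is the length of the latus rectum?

Collect terms: 81(x² + 8x) + 32(y² + 4y) = 1168
Completing the square gives 81(x + 4)² + 32(y + 2)² = 1168 + 1296 + 128 = 2592.
Dividing both sides by 2592: (x + 4)²/32 + (y + 2)²/81 = 1
Ellipse, center (-4, -2), major axis vertical; a² = 81, b² = 32.
Latus rectum length = 2b²/a = 2·32/9 = 64/9.

64/9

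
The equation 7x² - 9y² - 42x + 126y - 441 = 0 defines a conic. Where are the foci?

Collect terms: 7(x² - 6x) -9(y² - 14y) = 441
7(x - 3)² -9(y - 7)² = 441 + 63 - 441 = 63
Dividing both sides by 63: (x - 3)²/9 - (y - 7)²/7 = 1
Hyperbola, center (3, 7), transverse axis horizontal; a² = 9, b² = 7.
c² = a² + b² = 9 + 7 = 16, so c = 4.
Foci lie on the horizontal axis through the center: (h ± c, k).

(-1, 7) and (7, 7)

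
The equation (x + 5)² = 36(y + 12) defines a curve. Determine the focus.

Vertex (-5, -12); 4p = 36 so p = 9. Opens up.
Focus is p units from the vertex along the axis: (h, k + p).

(-5, -3)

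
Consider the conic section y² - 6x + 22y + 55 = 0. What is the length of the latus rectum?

6

Only y is squared. Complete the square in y: (y + 11)² = 6(x + 11).
Vertex (-11, -11); 4p = 6 so p = 3/2. Opens right.
Latus rectum length = |4p| = 6.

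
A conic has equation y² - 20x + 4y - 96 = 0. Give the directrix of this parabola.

Only y is squared. Complete the square in y: (y + 2)² = 20(x + 5).
Vertex (-5, -2); 4p = 20 so p = 5. Opens right.
Directrix is the vertical line x = h − p = -5 − (5) = -10.

x = -10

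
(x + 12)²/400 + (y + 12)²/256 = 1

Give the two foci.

Center (-12, -12). The larger denominator 400 sits under the x-term, so the major axis is horizontal; a² = 400, b² = 256.
c² = a² - b² = 400 - 256 = 144, so c = 12.
Foci lie on the horizontal axis through the center: (h ± c, k).

(-24, -12) and (0, -12)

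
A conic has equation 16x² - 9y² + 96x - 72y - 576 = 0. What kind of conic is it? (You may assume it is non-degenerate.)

hyperbola

No xy term. Coefficients of x² and y² are A = 16, C = -9.
A and C have opposite signs ⇒ hyperbola.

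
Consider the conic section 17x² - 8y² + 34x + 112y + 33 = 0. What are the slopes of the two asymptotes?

√34/4 and -√34/4

17(x² + 2x) -8(y² - 14y) = -33
Completing the square gives 17(x + 1)² -8(y - 7)² = -33 + 17 - 392 = -408.
Divide through by -408 to get (y - 7)²/51 - (x + 1)²/24 = 1.
Hyperbola, center (-1, 7), transverse axis vertical; a² = 51, b² = 24.
For a vertical hyperbola the asymptotes have slope ±a/b.
Here that is ±√51/2√6 = ±√34/4.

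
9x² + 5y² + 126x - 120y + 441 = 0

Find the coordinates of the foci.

Collect terms: 9(x² + 14x) + 5(y² - 24y) = -441
Complete the square: 9(x + 7)² + 5(y - 12)² = -441 + 441 + 720 = 720
Dividing both sides by 720: (x + 7)²/80 + (y - 12)²/144 = 1
Ellipse, center (-7, 12), major axis vertical; a² = 144, b² = 80.
c² = a² - b² = 144 - 80 = 64, so c = 8.
Foci lie on the vertical axis through the center: (h, k ± c).

(-7, 4) and (-7, 20)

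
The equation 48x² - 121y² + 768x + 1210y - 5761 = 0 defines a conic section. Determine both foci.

(-21, 5) and (5, 5)

Group the x- and y-terms: 48(x² + 16x) -121(y² - 10y) = 5761
Complete the square: 48(x + 8)² -121(y - 5)² = 5761 + 3072 - 3025 = 5808
Divide through by 5808 to get (x + 8)²/121 - (y - 5)²/48 = 1.
Hyperbola, center (-8, 5), transverse axis horizontal; a² = 121, b² = 48.
c² = a² + b² = 121 + 48 = 169, so c = 13.
Foci lie on the horizontal axis through the center: (h ± c, k).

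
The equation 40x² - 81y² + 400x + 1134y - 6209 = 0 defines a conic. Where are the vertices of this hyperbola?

(-14, 7) and (4, 7)

Rearranging, 40(x² + 10x) -81(y² - 14y) = 6209.
Complete the square: 40(x + 5)² -81(y - 7)² = 6209 + 1000 - 3969 = 3240
Dividing both sides by 3240: (x + 5)²/81 - (y - 7)²/40 = 1
Hyperbola, center (-5, 7), transverse axis horizontal; a² = 81, b² = 40.
a = 9. Vertices at (h ± a, k).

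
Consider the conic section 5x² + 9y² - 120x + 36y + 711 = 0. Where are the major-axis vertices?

(9, -2) and (15, -2)

Group the x- and y-terms: 5(x² - 24x) + 9(y² + 4y) = -711
5(x - 12)² + 9(y + 2)² = -711 + 720 + 36 = 45
Divide by 45: (x - 12)²/9 + (y + 2)²/5 = 1
Ellipse, center (12, -2), major axis horizontal; a² = 9, b² = 5.
a = 3. Vertices at (h ± a, k).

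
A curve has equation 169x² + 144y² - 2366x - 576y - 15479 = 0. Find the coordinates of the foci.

169(x² - 14x) + 144(y² - 4y) = 15479
Complete the square: 169(x - 7)² + 144(y - 2)² = 15479 + 8281 + 576 = 24336
Divide by 24336: (x - 7)²/144 + (y - 2)²/169 = 1
Ellipse, center (7, 2), major axis vertical; a² = 169, b² = 144.
c² = a² - b² = 169 - 144 = 25, so c = 5.
Foci lie on the vertical axis through the center: (h, k ± c).

(7, -3) and (7, 7)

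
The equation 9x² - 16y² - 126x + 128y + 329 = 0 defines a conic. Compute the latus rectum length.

Group: 9(x² - 14x) -16(y² - 8y) = -329
9(x - 7)² -16(y - 4)² = -329 + 441 - 256 = -144
Divide through by -144 to get (y - 4)²/9 - (x - 7)²/16 = 1.
Hyperbola, center (7, 4), transverse axis vertical; a² = 9, b² = 16.
Latus rectum length = 2b²/a = 2·16/3 = 32/3.

32/3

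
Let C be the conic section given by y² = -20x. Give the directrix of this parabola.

Vertex (0, 0); 4p = -20 so p = -5. Opens left.
Directrix is the vertical line x = h − p = 0 − (-5) = 5.

x = 5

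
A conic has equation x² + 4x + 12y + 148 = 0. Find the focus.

Only x is squared. Complete the square in x: (x + 2)² = -12(y + 12).
Vertex (-2, -12); 4p = -12 so p = -3. Opens down.
Focus is p units from the vertex along the axis: (h, k + p).

(-2, -15)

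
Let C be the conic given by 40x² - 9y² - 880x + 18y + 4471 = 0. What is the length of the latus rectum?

80/3

Group: 40(x² - 22x) -9(y² - 2y) = -4471
Complete the square: 40(x - 11)² -9(y - 1)² = -4471 + 4840 - 9 = 360
Divide through by 360 to get (x - 11)²/9 - (y - 1)²/40 = 1.
Hyperbola, center (11, 1), transverse axis horizontal; a² = 9, b² = 40.
Latus rectum length = 2b²/a = 2·40/3 = 80/3.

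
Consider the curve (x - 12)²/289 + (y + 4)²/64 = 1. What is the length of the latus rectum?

Center (12, -4). The larger denominator 289 sits under the x-term, so the major axis is horizontal; a² = 289, b² = 64.
Latus rectum length = 2b²/a = 2·64/17 = 128/17.

128/17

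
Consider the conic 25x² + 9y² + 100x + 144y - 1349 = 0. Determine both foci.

(-2, -20) and (-2, 4)

Rearranging, 25(x² + 4x) + 9(y² + 16y) = 1349.
Completing the square gives 25(x + 2)² + 9(y + 8)² = 1349 + 100 + 576 = 2025.
Divide by 2025: (x + 2)²/81 + (y + 8)²/225 = 1
Ellipse, center (-2, -8), major axis vertical; a² = 225, b² = 81.
c² = a² - b² = 225 - 81 = 144, so c = 12.
Foci lie on the vertical axis through the center: (h, k ± c).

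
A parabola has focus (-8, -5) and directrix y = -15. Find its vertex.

(-8, -10)

The vertex is the midpoint between the focus and the directrix along the axis of symmetry.
Axis is vertical (directrix is horizontal). Vertex y-coordinate = (-5 + (-15))/2 = -10; x-coordinate = -8.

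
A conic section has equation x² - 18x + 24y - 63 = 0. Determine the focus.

Only x is squared. Complete the square in x: (x - 9)² = -24(y - 6).
Vertex (9, 6); 4p = -24 so p = -6. Opens down.
Focus is p units from the vertex along the axis: (h, k + p).

(9, 0)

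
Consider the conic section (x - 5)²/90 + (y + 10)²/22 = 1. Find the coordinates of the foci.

Center (5, -10). The larger denominator 90 sits under the x-term, so the major axis is horizontal; a² = 90, b² = 22.
c² = a² - b² = 90 - 22 = 68, so c = 2√17.
Foci lie on the horizontal axis through the center: (h ± c, k).

(5 - 2√17, -10) and (5 + 2√17, -10)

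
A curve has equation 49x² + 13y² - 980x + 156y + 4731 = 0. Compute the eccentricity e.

49(x² - 20x) + 13(y² + 12y) = -4731
Completing the square gives 49(x - 10)² + 13(y + 6)² = -4731 + 4900 + 468 = 637.
Divide through by 637 to get (x - 10)²/13 + (y + 6)²/49 = 1.
Ellipse, center (10, -6), major axis vertical; a² = 49, b² = 13.
c² = a² - b² = 36, so c = 6.
e = c/a = 6/7.

e = 6/7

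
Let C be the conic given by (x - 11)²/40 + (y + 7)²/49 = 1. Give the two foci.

Center (11, -7). The larger denominator 49 sits under the y-term, so the major axis is vertical; a² = 49, b² = 40.
c² = a² - b² = 49 - 40 = 9, so c = 3.
Foci lie on the vertical axis through the center: (h, k ± c).

(11, -10) and (11, -4)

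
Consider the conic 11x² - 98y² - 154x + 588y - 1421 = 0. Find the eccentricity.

e = √218/14

Group: 11(x² - 14x) -98(y² - 6y) = 1421
Complete the square in x and y: 11(x - 7)² -98(y - 3)² = 1421 + 539 - 882 = 1078
Divide through by 1078 to get (x - 7)²/98 - (y - 3)²/11 = 1.
Hyperbola, center (7, 3), transverse axis horizontal; a² = 98, b² = 11.
c² = a² + b² = 109, so c = √109.
e = c/a = √109/7√2 = √218/14.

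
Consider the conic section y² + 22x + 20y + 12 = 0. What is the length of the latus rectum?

Only y is squared. Complete the square in y: (y + 10)² = -22(x - 4).
Vertex (4, -10); 4p = -22 so p = -11/2. Opens left.
Latus rectum length = |4p| = 22.

22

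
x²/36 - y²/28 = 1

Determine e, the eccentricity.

Center (0, 0). The positive term is the x-term, so the transverse axis is horizontal; a² = 36, b² = 28.
c² = a² + b² = 64, so c = 8.
e = c/a = 8/6 = 4/3.

e = 4/3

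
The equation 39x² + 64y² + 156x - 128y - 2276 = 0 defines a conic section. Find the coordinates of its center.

Group: 39(x² + 4x) + 64(y² - 2y) = 2276
Complete the square: 39(x + 2)² + 64(y - 1)² = 2276 + 156 + 64 = 2496
Divide by 2496: (x + 2)²/64 + (y - 1)²/39 = 1
Ellipse with center (-2, 1).

(-2, 1)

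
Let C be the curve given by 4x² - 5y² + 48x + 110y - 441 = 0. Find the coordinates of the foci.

Group: 4(x² + 12x) -5(y² - 22y) = 441
Completing the square gives 4(x + 6)² -5(y - 11)² = 441 + 144 - 605 = -20.
Dividing both sides by -20: (y - 11)²/4 - (x + 6)²/5 = 1
Hyperbola, center (-6, 11), transverse axis vertical; a² = 4, b² = 5.
c² = a² + b² = 4 + 5 = 9, so c = 3.
Foci lie on the vertical axis through the center: (h, k ± c).

(-6, 8) and (-6, 14)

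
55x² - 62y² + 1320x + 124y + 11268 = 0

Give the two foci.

(-12, 1 - 3√13) and (-12, 1 + 3√13)

Rearranging, 55(x² + 24x) -62(y² - 2y) = -11268.
Completing the square gives 55(x + 12)² -62(y - 1)² = -11268 + 7920 - 62 = -3410.
Divide through by -3410 to get (y - 1)²/55 - (x + 12)²/62 = 1.
Hyperbola, center (-12, 1), transverse axis vertical; a² = 55, b² = 62.
c² = a² + b² = 55 + 62 = 117, so c = 3√13.
Foci lie on the vertical axis through the center: (h, k ± c).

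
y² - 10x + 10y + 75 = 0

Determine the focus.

Only y is squared. Complete the square in y: (y + 5)² = 10(x - 5).
Vertex (5, -5); 4p = 10 so p = 5/2. Opens right.
Focus is p units from the vertex along the axis: (h + p, k).

(15/2, -5)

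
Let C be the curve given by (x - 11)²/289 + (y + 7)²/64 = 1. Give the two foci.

Center (11, -7). The larger denominator 289 sits under the x-term, so the major axis is horizontal; a² = 289, b² = 64.
c² = a² - b² = 289 - 64 = 225, so c = 15.
Foci lie on the horizontal axis through the center: (h ± c, k).

(-4, -7) and (26, -7)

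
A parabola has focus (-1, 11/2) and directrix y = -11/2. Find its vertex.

(-1, 0)

The vertex is the midpoint between the focus and the directrix along the axis of symmetry.
Axis is vertical (directrix is horizontal). Vertex y-coordinate = (11/2 + (-11/2))/2 = 0; x-coordinate = -1.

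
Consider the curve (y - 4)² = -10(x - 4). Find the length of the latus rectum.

Vertex (4, 4); 4p = -10 so p = -5/2. Opens left.
Latus rectum length = |4p| = 10.

10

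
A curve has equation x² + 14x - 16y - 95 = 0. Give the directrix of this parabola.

y = -13

Only x is squared. Complete the square in x: (x + 7)² = 16(y + 9).
Vertex (-7, -9); 4p = 16 so p = 4. Opens up.
Directrix is the horizontal line y = k − p = -9 − (4) = -13.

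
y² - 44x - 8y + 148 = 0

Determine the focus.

(14, 4)

Only y is squared. Complete the square in y: (y - 4)² = 44(x - 3).
Vertex (3, 4); 4p = 44 so p = 11. Opens right.
Focus is p units from the vertex along the axis: (h + p, k).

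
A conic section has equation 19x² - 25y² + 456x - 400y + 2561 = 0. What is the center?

(-12, -8)

Collect terms: 19(x² + 24x) -25(y² + 16y) = -2561
19(x + 12)² -25(y + 8)² = -2561 + 2736 - 1600 = -1425
Divide by -1425: (y + 8)²/57 - (x + 12)²/75 = 1
Hyperbola with center (-12, -8).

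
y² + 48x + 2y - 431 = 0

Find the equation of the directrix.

Only y is squared. Complete the square in y: (y + 1)² = -48(x - 9).
Vertex (9, -1); 4p = -48 so p = -12. Opens left.
Directrix is the vertical line x = h − p = 9 − (-12) = 21.

x = 21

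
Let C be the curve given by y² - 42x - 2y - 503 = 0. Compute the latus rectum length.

Only y is squared. Complete the square in y: (y - 1)² = 42(x + 12).
Vertex (-12, 1); 4p = 42 so p = 21/2. Opens right.
Latus rectum length = |4p| = 42.

42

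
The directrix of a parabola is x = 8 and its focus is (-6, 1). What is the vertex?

The vertex is the midpoint between the focus and the directrix along the axis of symmetry.
Axis is horizontal (directrix is vertical). Vertex x-coordinate = (-6 + 8)/2 = 1; y-coordinate = 1.

(1, 1)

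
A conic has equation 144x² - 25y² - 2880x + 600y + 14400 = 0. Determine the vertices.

(10, 0) and (10, 24)

Rearranging, 144(x² - 20x) -25(y² - 24y) = -14400.
Completing the square gives 144(x - 10)² -25(y - 12)² = -14400 + 14400 - 3600 = -3600.
Dividing both sides by -3600: (y - 12)²/144 - (x - 10)²/25 = 1
Hyperbola, center (10, 12), transverse axis vertical; a² = 144, b² = 25.
a = 12. Vertices at (h, k ± a).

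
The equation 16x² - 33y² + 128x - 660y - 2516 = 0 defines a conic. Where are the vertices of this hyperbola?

Collect terms: 16(x² + 8x) -33(y² + 20y) = 2516
Complete the square: 16(x + 4)² -33(y + 10)² = 2516 + 256 - 3300 = -528
Divide through by -528 to get (y + 10)²/16 - (x + 4)²/33 = 1.
Hyperbola, center (-4, -10), transverse axis vertical; a² = 16, b² = 33.
a = 4. Vertices at (h, k ± a).

(-4, -14) and (-4, -6)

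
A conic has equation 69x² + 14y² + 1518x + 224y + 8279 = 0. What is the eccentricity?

e = √3795/69

69(x² + 22x) + 14(y² + 16y) = -8279
Complete the square in x and y: 69(x + 11)² + 14(y + 8)² = -8279 + 8349 + 896 = 966
Divide through by 966 to get (x + 11)²/14 + (y + 8)²/69 = 1.
Ellipse, center (-11, -8), major axis vertical; a² = 69, b² = 14.
c² = a² - b² = 55, so c = √55.
e = c/a = √55/√69 = √3795/69.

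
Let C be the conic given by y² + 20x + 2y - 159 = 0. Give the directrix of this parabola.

x = 13

Only y is squared. Complete the square in y: (y + 1)² = -20(x - 8).
Vertex (8, -1); 4p = -20 so p = -5. Opens left.
Directrix is the vertical line x = h − p = 8 − (-5) = 13.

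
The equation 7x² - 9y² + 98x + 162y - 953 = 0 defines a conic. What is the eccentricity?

e = 4/3

7(x² + 14x) -9(y² - 18y) = 953
Completing the square gives 7(x + 7)² -9(y - 9)² = 953 + 343 - 729 = 567.
Divide by 567: (x + 7)²/81 - (y - 9)²/63 = 1
Hyperbola, center (-7, 9), transverse axis horizontal; a² = 81, b² = 63.
c² = a² + b² = 144, so c = 12.
e = c/a = 12/9 = 4/3.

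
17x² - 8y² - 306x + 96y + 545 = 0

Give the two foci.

Group: 17(x² - 18x) -8(y² - 12y) = -545
Complete the square: 17(x - 9)² -8(y - 6)² = -545 + 1377 - 288 = 544
Divide through by 544 to get (x - 9)²/32 - (y - 6)²/68 = 1.
Hyperbola, center (9, 6), transverse axis horizontal; a² = 32, b² = 68.
c² = a² + b² = 32 + 68 = 100, so c = 10.
Foci lie on the horizontal axis through the center: (h ± c, k).

(-1, 6) and (19, 6)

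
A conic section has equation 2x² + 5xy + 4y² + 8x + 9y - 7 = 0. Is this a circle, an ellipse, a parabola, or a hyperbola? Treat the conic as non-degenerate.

A = 2, B = 5, C = 4.
Discriminant B² − 4AC = 5² − 4·2·4 = -7.
B² − 4AC < 0 ⇒ ellipse.

ellipse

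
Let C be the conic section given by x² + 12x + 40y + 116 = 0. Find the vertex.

(-6, -2)

Only x is squared. Complete the square in x: (x + 6)² = -40(y + 2).
Vertex (-6, -2); 4p = -40 so p = -10. Opens down.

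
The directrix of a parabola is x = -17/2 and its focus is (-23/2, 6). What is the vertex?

The vertex is the midpoint between the focus and the directrix along the axis of symmetry.
Axis is horizontal (directrix is vertical). Vertex x-coordinate = (-23/2 + (-17/2))/2 = -10; y-coordinate = 6.

(-10, 6)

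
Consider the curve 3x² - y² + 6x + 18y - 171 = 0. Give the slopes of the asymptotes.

√3 and -√3

Collect terms: 3(x² + 2x) -(y² - 18y) = 171
Complete the square: 3(x + 1)² -(y - 9)² = 171 + 3 - 81 = 93
Dividing both sides by 93: (x + 1)²/31 - (y - 9)²/93 = 1
Hyperbola, center (-1, 9), transverse axis horizontal; a² = 31, b² = 93.
For a horizontal hyperbola the asymptotes have slope ±b/a.
Here that is ±√93/√31 = ±√3.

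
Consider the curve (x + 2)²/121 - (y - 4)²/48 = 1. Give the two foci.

(-15, 4) and (11, 4)

Center (-2, 4). The positive term is the x-term, so the transverse axis is horizontal; a² = 121, b² = 48.
c² = a² + b² = 121 + 48 = 169, so c = 13.
Foci lie on the horizontal axis through the center: (h ± c, k).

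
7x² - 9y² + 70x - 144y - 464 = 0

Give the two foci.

Collect terms: 7(x² + 10x) -9(y² + 16y) = 464
Complete the square: 7(x + 5)² -9(y + 8)² = 464 + 175 - 576 = 63
Dividing both sides by 63: (x + 5)²/9 - (y + 8)²/7 = 1
Hyperbola, center (-5, -8), transverse axis horizontal; a² = 9, b² = 7.
c² = a² + b² = 9 + 7 = 16, so c = 4.
Foci lie on the horizontal axis through the center: (h ± c, k).

(-9, -8) and (-1, -8)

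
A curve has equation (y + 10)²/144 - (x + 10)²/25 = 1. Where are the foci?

Center (-10, -10). The positive term is the y-term, so the transverse axis is vertical; a² = 144, b² = 25.
c² = a² + b² = 144 + 25 = 169, so c = 13.
Foci lie on the vertical axis through the center: (h, k ± c).

(-10, -23) and (-10, 3)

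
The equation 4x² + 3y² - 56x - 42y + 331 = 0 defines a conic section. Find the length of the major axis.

Collect terms: 4(x² - 14x) + 3(y² - 14y) = -331
Complete the square: 4(x - 7)² + 3(y - 7)² = -331 + 196 + 147 = 12
Dividing both sides by 12: (x - 7)²/3 + (y - 7)²/4 = 1
Ellipse, center (7, 7), major axis vertical; a² = 4, b² = 3.
a² = 4 so a = 2; the major axis has length 2a = 4.

4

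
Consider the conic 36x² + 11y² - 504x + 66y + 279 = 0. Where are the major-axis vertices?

(7, -15) and (7, 9)

36(x² - 14x) + 11(y² + 6y) = -279
Complete the square: 36(x - 7)² + 11(y + 3)² = -279 + 1764 + 99 = 1584
Dividing both sides by 1584: (x - 7)²/44 + (y + 3)²/144 = 1
Ellipse, center (7, -3), major axis vertical; a² = 144, b² = 44.
a = 12. Vertices at (h, k ± a).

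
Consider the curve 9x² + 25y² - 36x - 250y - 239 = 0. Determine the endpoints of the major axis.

(-8, 5) and (12, 5)

Group the x- and y-terms: 9(x² - 4x) + 25(y² - 10y) = 239
Complete the square: 9(x - 2)² + 25(y - 5)² = 239 + 36 + 625 = 900
Divide through by 900 to get (x - 2)²/100 + (y - 5)²/36 = 1.
Ellipse, center (2, 5), major axis horizontal; a² = 100, b² = 36.
a = 10. Vertices at (h ± a, k).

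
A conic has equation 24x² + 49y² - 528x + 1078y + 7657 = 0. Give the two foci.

Group the x- and y-terms: 24(x² - 22x) + 49(y² + 22y) = -7657
Complete the square: 24(x - 11)² + 49(y + 11)² = -7657 + 2904 + 5929 = 1176
Divide by 1176: (x - 11)²/49 + (y + 11)²/24 = 1
Ellipse, center (11, -11), major axis horizontal; a² = 49, b² = 24.
c² = a² - b² = 49 - 24 = 25, so c = 5.
Foci lie on the horizontal axis through the center: (h ± c, k).

(6, -11) and (16, -11)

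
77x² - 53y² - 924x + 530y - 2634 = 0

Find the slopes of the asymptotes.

√4081/53 and -√4081/53

Group the x- and y-terms: 77(x² - 12x) -53(y² - 10y) = 2634
Completing the square gives 77(x - 6)² -53(y - 5)² = 2634 + 2772 - 1325 = 4081.
Divide through by 4081 to get (x - 6)²/53 - (y - 5)²/77 = 1.
Hyperbola, center (6, 5), transverse axis horizontal; a² = 53, b² = 77.
For a horizontal hyperbola the asymptotes have slope ±b/a.
Here that is ±√77/√53 = ±√4081/53.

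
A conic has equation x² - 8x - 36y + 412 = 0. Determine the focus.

(4, 20)

Only x is squared. Complete the square in x: (x - 4)² = 36(y - 11).
Vertex (4, 11); 4p = 36 so p = 9. Opens up.
Focus is p units from the vertex along the axis: (h, k + p).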